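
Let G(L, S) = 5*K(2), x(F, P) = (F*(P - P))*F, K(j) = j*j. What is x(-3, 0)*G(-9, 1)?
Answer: 0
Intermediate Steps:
K(j) = j**2
x(F, P) = 0 (x(F, P) = (F*0)*F = 0*F = 0)
G(L, S) = 20 (G(L, S) = 5*2**2 = 5*4 = 20)
x(-3, 0)*G(-9, 1) = 0*20 = 0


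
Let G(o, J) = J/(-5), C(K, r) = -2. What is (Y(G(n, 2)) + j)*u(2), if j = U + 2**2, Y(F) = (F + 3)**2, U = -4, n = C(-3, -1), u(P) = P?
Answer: 338/25 ≈ 13.520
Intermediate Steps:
n = -2
G(o, J) = -J/5 (G(o, J) = J*(-1/5) = -J/5)
Y(F) = (3 + F)**2
j = 0 (j = -4 + 2**2 = -4 + 4 = 0)
(Y(G(n, 2)) + j)*u(2) = ((3 - 1/5*2)**2 + 0)*2 = ((3 - 2/5)**2 + 0)*2 = ((13/5)**2 + 0)*2 = (169/25 + 0)*2 = (169/25)*2 = 338/25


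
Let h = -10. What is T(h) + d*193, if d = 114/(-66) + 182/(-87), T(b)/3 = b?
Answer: -734125/957 ≈ -767.11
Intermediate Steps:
T(b) = 3*b
d = -3655/957 (d = 114*(-1/66) + 182*(-1/87) = -19/11 - 182/87 = -3655/957 ≈ -3.8192)
T(h) + d*193 = 3*(-10) - 3655/957*193 = -30 - 705415/957 = -734125/957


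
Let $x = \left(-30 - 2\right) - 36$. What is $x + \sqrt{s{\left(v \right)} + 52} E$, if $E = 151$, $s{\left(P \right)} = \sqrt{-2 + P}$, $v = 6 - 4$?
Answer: $-68 + 302 \sqrt{13} \approx 1020.9$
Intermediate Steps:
$v = 2$ ($v = 6 - 4 = 2$)
$x = -68$ ($x = -32 - 36 = -68$)
$x + \sqrt{s{\left(v \right)} + 52} E = -68 + \sqrt{\sqrt{-2 + 2} + 52} \cdot 151 = -68 + \sqrt{\sqrt{0} + 52} \cdot 151 = -68 + \sqrt{0 + 52} \cdot 151 = -68 + \sqrt{52} \cdot 151 = -68 + 2 \sqrt{13} \cdot 151 = -68 + 302 \sqrt{13}$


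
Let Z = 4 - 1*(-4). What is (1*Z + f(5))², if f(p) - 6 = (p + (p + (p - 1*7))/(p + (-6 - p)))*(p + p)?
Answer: 3481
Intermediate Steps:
Z = 8 (Z = 4 + 4 = 8)
f(p) = 6 + 2*p*(7/6 + 2*p/3) (f(p) = 6 + (p + (p + (p - 1*7))/(p + (-6 - p)))*(p + p) = 6 + (p + (p + (p - 7))/(-6))*(2*p) = 6 + (p + (p + (-7 + p))*(-⅙))*(2*p) = 6 + (p + (-7 + 2*p)*(-⅙))*(2*p) = 6 + (p + (7/6 - p/3))*(2*p) = 6 + (7/6 + 2*p/3)*(2*p) = 6 + 2*p*(7/6 + 2*p/3))
(1*Z + f(5))² = (1*8 + (6 + (4/3)*5² + (7/3)*5))² = (8 + (6 + (4/3)*25 + 35/3))² = (8 + (6 + 100/3 + 35/3))² = (8 + 51)² = 59² = 3481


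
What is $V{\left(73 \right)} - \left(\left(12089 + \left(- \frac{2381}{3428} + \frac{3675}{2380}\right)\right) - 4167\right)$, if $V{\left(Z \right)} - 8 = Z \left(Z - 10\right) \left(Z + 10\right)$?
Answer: $\frac{5445923530}{14569} \approx 3.738 \cdot 10^{5}$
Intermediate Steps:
$V{\left(Z \right)} = 8 + Z \left(-10 + Z\right) \left(10 + Z\right)$ ($V{\left(Z \right)} = 8 + Z \left(Z - 10\right) \left(Z + 10\right) = 8 + Z \left(-10 + Z\right) \left(10 + Z\right)$)
$V{\left(73 \right)} - \left(\left(12089 + \left(- \frac{2381}{3428} + \frac{3675}{2380}\right)\right) - 4167\right) = \left(8 + 73^{3} - 7300\right) - \left(\left(12089 + \left(- \frac{2381}{3428} + \frac{3675}{2380}\right)\right) - 4167\right) = \left(8 + 389017 - 7300\right) - \left(\left(12089 + \left(\left(-2381\right) \frac{1}{3428} + 3675 \cdot \frac{1}{2380}\right)\right) - 4167\right) = 381725 - \left(\left(12089 + \left(- \frac{2381}{3428} + \frac{105}{68}\right)\right) - 4167\right) = 381725 - \left(\left(12089 + \frac{12377}{14569}\right) - 4167\right) = 381725 - \left(\frac{176137018}{14569} - 4167\right) = 381725 - \frac{115427995}{14569} = \frac{5445923530}{14569}$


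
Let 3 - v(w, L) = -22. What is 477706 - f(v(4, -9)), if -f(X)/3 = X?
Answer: 477781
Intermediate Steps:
v(w, L) = 25 (v(w, L) = 3 - 1*(-22) = 3 + 22 = 25)
f(X) = -3*X
477706 - f(v(4, -9)) = 477706 - (-3)*25 = 477706 - 1*(-75) = 477706 + 75 = 477781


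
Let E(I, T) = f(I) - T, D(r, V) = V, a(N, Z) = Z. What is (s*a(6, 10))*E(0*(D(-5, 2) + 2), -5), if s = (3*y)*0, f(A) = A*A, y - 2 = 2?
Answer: 0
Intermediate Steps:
y = 4 (y = 2 + 2 = 4)
f(A) = A²
E(I, T) = I² - T
s = 0 (s = (3*4)*0 = 12*0 = 0)
(s*a(6, 10))*E(0*(D(-5, 2) + 2), -5) = (0*10)*((0*(2 + 2))² - 1*(-5)) = 0*((0*4)² + 5) = 0*(0² + 5) = 0*(0 + 5) = 0*5 = 0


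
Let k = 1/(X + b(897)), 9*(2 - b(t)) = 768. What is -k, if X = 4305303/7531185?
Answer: 7531185/623293447 ≈ 0.012083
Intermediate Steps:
b(t) = -250/3 (b(t) = 2 - ⅑*768 = 2 - 256/3 = -250/3)
X = 1435101/2510395 (X = 4305303*(1/7531185) = 1435101/2510395 ≈ 0.57166)
k = -7531185/623293447 (k = 1/(1435101/2510395 - 250/3) = 1/(-623293447/7531185) = -7531185/623293447 ≈ -0.012083)
-k = -1*(-7531185/623293447) = 7531185/623293447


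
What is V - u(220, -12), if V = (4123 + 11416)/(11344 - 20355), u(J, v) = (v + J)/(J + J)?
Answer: -1088931/495605 ≈ -2.1972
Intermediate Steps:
u(J, v) = (J + v)/(2*J) (u(J, v) = (J + v)/((2*J)) = (J + v)*(1/(2*J)) = (J + v)/(2*J))
V = -15539/9011 (V = 15539/(-9011) = 15539*(-1/9011) = -15539/9011 ≈ -1.7244)
V - u(220, -12) = -15539/9011 - (220 - 12)/(2*220) = -15539/9011 - 208/(2*220) = -15539/9011 - 1*26/55 = -15539/9011 - 26/55 = -1088931/495605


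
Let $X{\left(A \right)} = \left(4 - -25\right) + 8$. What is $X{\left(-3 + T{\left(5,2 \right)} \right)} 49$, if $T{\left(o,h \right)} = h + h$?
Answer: $1813$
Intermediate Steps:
$T{\left(o,h \right)} = 2 h$
$X{\left(A \right)} = 37$ ($X{\left(A \right)} = \left(4 + 25\right) + 8 = 29 + 8 = 37$)
$X{\left(-3 + T{\left(5,2 \right)} \right)} 49 = 37 \cdot 49 = 1813$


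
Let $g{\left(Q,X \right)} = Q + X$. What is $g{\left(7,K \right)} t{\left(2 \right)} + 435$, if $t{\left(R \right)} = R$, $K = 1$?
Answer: $451$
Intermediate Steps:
$g{\left(7,K \right)} t{\left(2 \right)} + 435 = \left(7 + 1\right) 2 + 435 = 8 \cdot 2 + 435 = 16 + 435 = 451$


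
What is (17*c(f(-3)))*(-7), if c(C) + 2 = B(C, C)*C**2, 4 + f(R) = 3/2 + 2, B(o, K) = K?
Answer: 2023/8 ≈ 252.88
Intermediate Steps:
f(R) = -1/2 (f(R) = -4 + (3/2 + 2) = -4 + 7/2 = -1/2)
c(C) = -2 + C**3 (c(C) = -2 + C*C**2 = -2 + C**3)
(17*c(f(-3)))*(-7) = (17*(-2 + (-1/2)**3))*(-7) = (17*(-2 - 1/8))*(-7) = (17*(-17/8))*(-7) = -289/8*(-7) = 2023/8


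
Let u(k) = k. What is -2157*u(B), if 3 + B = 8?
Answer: -10785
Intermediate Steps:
B = 5 (B = -3 + 8 = 5)
-2157*u(B) = -2157*5 = -10785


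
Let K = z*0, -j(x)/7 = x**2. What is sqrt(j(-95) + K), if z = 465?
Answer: 95*I*sqrt(7) ≈ 251.35*I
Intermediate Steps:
j(x) = -7*x**2
K = 0 (K = 465*0 = 0)
sqrt(j(-95) + K) = sqrt(-7*(-95)**2 + 0) = sqrt(-7*9025 + 0) = sqrt(-63175 + 0) = sqrt(-63175) = 95*I*sqrt(7)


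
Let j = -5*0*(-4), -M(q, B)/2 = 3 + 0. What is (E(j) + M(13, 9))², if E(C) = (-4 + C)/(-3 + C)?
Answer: 196/9 ≈ 21.778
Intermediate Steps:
M(q, B) = -6 (M(q, B) = -2*(3 + 0) = -2*3 = -6)
j = 0 (j = 0*(-4) = 0)
E(C) = (-4 + C)/(-3 + C)
(E(j) + M(13, 9))² = ((-4 + 0)/(-3 + 0) - 6)² = (-4/(-3) - 6)² = (-⅓*(-4) - 6)² = (4/3 - 6)² = (-14/3)² = 196/9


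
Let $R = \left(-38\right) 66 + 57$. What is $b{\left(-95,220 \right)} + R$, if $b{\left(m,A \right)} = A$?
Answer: $-2231$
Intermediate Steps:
$R = -2451$ ($R = -2508 + 57 = -2451$)
$b{\left(-95,220 \right)} + R = 220 - 2451 = -2231$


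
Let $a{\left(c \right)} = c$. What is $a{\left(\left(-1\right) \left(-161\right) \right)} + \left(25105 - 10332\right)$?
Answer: $14934$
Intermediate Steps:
$a{\left(\left(-1\right) \left(-161\right) \right)} + \left(25105 - 10332\right) = \left(-1\right) \left(-161\right) + \left(25105 - 10332\right) = 161 + \left(25105 - 10332\right) = 161 + 14773 = 14934$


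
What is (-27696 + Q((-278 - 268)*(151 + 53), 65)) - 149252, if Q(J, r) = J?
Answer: -288332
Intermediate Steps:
(-27696 + Q((-278 - 268)*(151 + 53), 65)) - 149252 = (-27696 + (-278 - 268)*(151 + 53)) - 149252 = (-27696 - 546*204) - 149252 = (-27696 - 111384) - 149252 = -139080 - 149252 = -288332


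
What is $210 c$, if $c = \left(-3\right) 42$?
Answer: $-26460$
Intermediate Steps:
$c = -126$
$210 c = 210 \left(-126\right) = -26460$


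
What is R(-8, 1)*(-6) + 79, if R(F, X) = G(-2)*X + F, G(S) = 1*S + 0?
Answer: 139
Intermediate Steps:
G(S) = S (G(S) = S + 0 = S)
R(F, X) = F - 2*X (R(F, X) = -2*X + F = F - 2*X)
R(-8, 1)*(-6) + 79 = (-8 - 2*1)*(-6) + 79 = (-8 - 2)*(-6) + 79 = -10*(-6) + 79 = 60 + 79 = 139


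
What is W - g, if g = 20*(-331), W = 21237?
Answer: 27857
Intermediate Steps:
g = -6620
W - g = 21237 - 1*(-6620) = 21237 + 6620 = 27857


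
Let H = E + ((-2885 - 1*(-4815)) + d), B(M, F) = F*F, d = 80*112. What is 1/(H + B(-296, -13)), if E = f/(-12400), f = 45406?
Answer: 6200/68543097 ≈ 9.0454e-5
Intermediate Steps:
d = 8960
B(M, F) = F²
E = -22703/6200 (E = 45406/(-12400) = 45406*(-1/12400) = -22703/6200 ≈ -3.6618)
H = 67495297/6200 (H = -22703/6200 + ((-2885 - 1*(-4815)) + 8960) = -22703/6200 + ((-2885 + 4815) + 8960) = -22703/6200 + (1930 + 8960) = -22703/6200 + 10890 = 67495297/6200 ≈ 10886.)
1/(H + B(-296, -13)) = 1/(67495297/6200 + (-13)²) = 1/(67495297/6200 + 169) = 1/(68543097/6200) = 6200/68543097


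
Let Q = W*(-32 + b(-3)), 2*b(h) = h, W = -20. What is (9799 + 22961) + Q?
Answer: 33430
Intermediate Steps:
b(h) = h/2
Q = 670 (Q = -20*(-32 + (½)*(-3)) = -20*(-32 - 3/2) = -20*(-67/2) = 670)
(9799 + 22961) + Q = (9799 + 22961) + 670 = 32760 + 670 = 33430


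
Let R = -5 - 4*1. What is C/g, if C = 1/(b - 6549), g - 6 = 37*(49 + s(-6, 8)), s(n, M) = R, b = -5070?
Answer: -1/17265834 ≈ -5.7918e-8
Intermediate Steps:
R = -9 (R = -5 - 4 = -9)
s(n, M) = -9
g = 1486 (g = 6 + 37*(49 - 9) = 6 + 37*40 = 6 + 1480 = 1486)
C = -1/11619 (C = 1/(-5070 - 6549) = 1/(-11619) = -1/11619 ≈ -8.6066e-5)
C/g = -1/11619/1486 = -1/11619*1/1486 = -1/17265834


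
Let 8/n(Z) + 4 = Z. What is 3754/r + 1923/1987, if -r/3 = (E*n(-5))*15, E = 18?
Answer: 4421879/715320 ≈ 6.1817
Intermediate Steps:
n(Z) = 8/(-4 + Z)
r = 720 (r = -3*18*(8/(-4 - 5))*15 = -3*18*(8/(-9))*15 = -3*18*(8*(-1/9))*15 = -3*18*(-8/9)*15 = -(-48)*15 = -3*(-240) = 720)
3754/r + 1923/1987 = 3754/720 + 1923/1987 = 3754*(1/720) + 1923*(1/1987) = 1877/360 + 1923/1987 = 4421879/715320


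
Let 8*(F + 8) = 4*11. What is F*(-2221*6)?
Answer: 33315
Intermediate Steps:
F = -5/2 (F = -8 + (4*11)/8 = -8 + (⅛)*44 = -8 + 11/2 = -5/2 ≈ -2.5000)
F*(-2221*6) = -(-11105)*6/2 = -5/2*(-13326) = 33315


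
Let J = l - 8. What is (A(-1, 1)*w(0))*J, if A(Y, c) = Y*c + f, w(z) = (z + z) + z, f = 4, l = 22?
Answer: 0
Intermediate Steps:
J = 14 (J = 22 - 8 = 14)
w(z) = 3*z (w(z) = 2*z + z = 3*z)
A(Y, c) = 4 + Y*c (A(Y, c) = Y*c + 4 = 4 + Y*c)
(A(-1, 1)*w(0))*J = ((4 - 1*1)*(3*0))*14 = ((4 - 1)*0)*14 = (3*0)*14 = 0*14 = 0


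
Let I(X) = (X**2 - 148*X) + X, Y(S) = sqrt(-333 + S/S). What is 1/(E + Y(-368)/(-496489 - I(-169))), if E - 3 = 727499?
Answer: 109991868171885199/80019304078782826043064 + 549893*I*sqrt(83)/80019304078782826043064 ≈ 1.3746e-6 + 6.2607e-17*I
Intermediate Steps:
Y(S) = 2*I*sqrt(83) (Y(S) = sqrt(-333 + 1) = sqrt(-332) = 2*I*sqrt(83))
E = 727502 (E = 3 + 727499 = 727502)
I(X) = X**2 - 147*X
1/(E + Y(-368)/(-496489 - I(-169))) = 1/(727502 + (2*I*sqrt(83))/(-496489 - (-169)*(-147 - 169))) = 1/(727502 + (2*I*sqrt(83))/(-496489 - (-169)*(-316))) = 1/(727502 + (2*I*sqrt(83))/(-496489 - 1*53404)) = 1/(727502 + (2*I*sqrt(83))/(-496489 - 53404)) = 1/(727502 + (2*I*sqrt(83))/(-549893)) = 1/(727502 + (2*I*sqrt(83))*(-1/549893)) = 1/(727502 - 2*I*sqrt(83)/549893)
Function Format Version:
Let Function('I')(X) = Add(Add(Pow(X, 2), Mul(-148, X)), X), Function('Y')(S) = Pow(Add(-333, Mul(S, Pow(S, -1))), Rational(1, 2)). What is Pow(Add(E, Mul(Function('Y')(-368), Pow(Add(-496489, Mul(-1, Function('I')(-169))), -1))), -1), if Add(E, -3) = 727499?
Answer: Add(Rational(109991868171885199, 80019304078782826043064), Mul(Rational(549893, 80019304078782826043064), I, Pow(83, Rational(1, 2)))) ≈ Add(1.3746e-6, Mul(6.2607e-17, I))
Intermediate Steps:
Function('Y')(S) = Mul(2, I, Pow(83, Rational(1, 2))) (Function('Y')(S) = Pow(Add(-333, 1), Rational(1, 2)) = Pow(-332, Rational(1, 2)) = Mul(2, I, Pow(83, Rational(1, 2))))
E = 727502 (E = Add(3, 727499) = 727502)
Function('I')(X) = Add(Pow(X, 2), Mul(-147, X))
Pow(Add(E, Mul(Function('Y')(-368), Pow(Add(-496489, Mul(-1, Function('I')(-169))), -1))), -1) = Pow(Add(727502, Mul(Mul(2, I, Pow(83, Rational(1, 2))), Pow(Add(-496489, Mul(-1, Mul(-169, Add(-147, -169)))), -1))), -1) = Pow(Add(727502, Mul(Mul(2, I, Pow(83, Rational(1, 2))), Pow(Add(-496489, Mul(-1, Mul(-169, -316))), -1))), -1) = Pow(Add(727502, Mul(Mul(2, I, Pow(83, Rational(1, 2))), Pow(Add(-496489, Mul(-1, 53404)), -1))), -1) = Pow(Add(727502, Mul(Mul(2, I, Pow(83, Rational(1, 2))), Pow(Add(-496489, -53404), -1))), -1) = Pow(Add(727502, Mul(Mul(2, I, Pow(83, Rational(1, 2))), Pow(-549893, -1))), -1) = Pow(Add(727502, Mul(Mul(2, I, Pow(83, Rational(1, 2))), Rational(-1, 549893))), -1) = Pow(Add(727502, Mul(Rational(-2, 549893), I, Pow(83, Rational(1, 2)))), -1)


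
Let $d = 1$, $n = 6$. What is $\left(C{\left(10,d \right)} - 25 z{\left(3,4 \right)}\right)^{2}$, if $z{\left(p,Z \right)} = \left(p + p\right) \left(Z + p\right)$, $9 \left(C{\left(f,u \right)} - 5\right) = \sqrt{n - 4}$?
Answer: $\frac{\left(-9405 + \sqrt{2}\right)^{2}}{81} \approx 1.0917 \cdot 10^{6}$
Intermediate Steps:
$C{\left(f,u \right)} = 5 + \frac{\sqrt{2}}{9}$ ($C{\left(f,u \right)} = 5 + \frac{\sqrt{6 - 4}}{9} = 5 + \frac{\sqrt{2}}{9}$)
$z{\left(p,Z \right)} = 2 p \left(Z + p\right)$
$\left(C{\left(10,d \right)} - 25 z{\left(3,4 \right)}\right)^{2} = \left(\left(5 + \frac{\sqrt{2}}{9}\right) - 25 \cdot 2 \cdot 3 \left(4 + 3\right)\right)^{2} = \left(\left(5 + \frac{\sqrt{2}}{9}\right) - 25 \cdot 2 \cdot 3 \cdot 7\right)^{2} = \left(\left(5 + \frac{\sqrt{2}}{9}\right) - 1050\right)^{2} = \left(-1045 + \frac{\sqrt{2}}{9}\right)^{2}$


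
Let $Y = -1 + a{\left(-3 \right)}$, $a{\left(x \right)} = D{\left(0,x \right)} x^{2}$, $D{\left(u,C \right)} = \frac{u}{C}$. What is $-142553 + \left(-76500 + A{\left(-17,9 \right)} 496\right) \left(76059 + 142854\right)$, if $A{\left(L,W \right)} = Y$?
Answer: $-16855567901$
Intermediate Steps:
$a{\left(x \right)} = 0$ ($a{\left(x \right)} = \frac{0}{x} x^{2} = 0 x^{2} = 0$)
$Y = -1$ ($Y = -1 + 0 = -1$)
$A{\left(L,W \right)} = -1$
$-142553 + \left(-76500 + A{\left(-17,9 \right)} 496\right) \left(76059 + 142854\right) = -142553 + \left(-76500 - 496\right) \left(76059 + 142854\right) = -142553 + \left(-76500 - 496\right) 218913 = -142553 - 16855425348 = -16855567901$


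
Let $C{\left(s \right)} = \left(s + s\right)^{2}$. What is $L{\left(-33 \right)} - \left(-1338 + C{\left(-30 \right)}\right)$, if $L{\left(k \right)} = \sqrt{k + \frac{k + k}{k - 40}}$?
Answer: $-2262 + \frac{i \sqrt{171039}}{73} \approx -2262.0 + 5.6653 i$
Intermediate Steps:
$C{\left(s \right)} = 4 s^{2}$ ($C{\left(s \right)} = \left(2 s\right)^{2} = 4 s^{2}$)
$L{\left(k \right)} = \sqrt{k + \frac{2 k}{-40 + k}}$
$L{\left(-33 \right)} - \left(-1338 + C{\left(-30 \right)}\right) = \sqrt{- \frac{33 \left(-38 - 33\right)}{-40 - 33}} - \left(-1338 + 4 \left(-30\right)^{2}\right) = \sqrt{\left(-33\right) \frac{1}{-73} \left(-71\right)} - \left(-1338 + 4 \cdot 900\right) = \sqrt{\left(-33\right) \left(- \frac{1}{73}\right) \left(-71\right)} - \left(-1338 + 3600\right) = \sqrt{- \frac{2343}{73}} - 2262 = \frac{i \sqrt{171039}}{73} - 2262 = -2262 + \frac{i \sqrt{171039}}{73}$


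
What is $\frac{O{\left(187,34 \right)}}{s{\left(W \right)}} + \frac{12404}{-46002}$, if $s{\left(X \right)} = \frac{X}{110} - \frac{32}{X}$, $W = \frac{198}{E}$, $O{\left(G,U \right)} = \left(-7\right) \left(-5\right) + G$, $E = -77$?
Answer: $\frac{17426131352}{989940039} \approx 17.603$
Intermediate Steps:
$O{\left(G,U \right)} = 35 + G$
$W = - \frac{18}{7}$ ($W = \frac{198}{-77} = 198 \left(- \frac{1}{77}\right) = - \frac{18}{7} \approx -2.5714$)
$s{\left(X \right)} = - \frac{32}{X} + \frac{X}{110}$ ($s{\left(X \right)} = X \frac{1}{110} - \frac{32}{X} = \frac{X}{110} - \frac{32}{X} = - \frac{32}{X} + \frac{X}{110}$)
$\frac{O{\left(187,34 \right)}}{s{\left(W \right)}} + \frac{12404}{-46002} = \frac{35 + 187}{- \frac{32}{- \frac{18}{7}} + \frac{1}{110} \left(- \frac{18}{7}\right)} + \frac{12404}{-46002} = \frac{222}{\left(-32\right) \left(- \frac{7}{18}\right) - \frac{9}{385}} + 12404 \left(- \frac{1}{46002}\right) = \frac{222}{\frac{112}{9} - \frac{9}{385}} - \frac{6202}{23001} = \frac{222}{\frac{43039}{3465}} - \frac{6202}{23001} = 222 \cdot \frac{3465}{43039} - \frac{6202}{23001} = \frac{769230}{43039} - \frac{6202}{23001} = \frac{17426131352}{989940039}$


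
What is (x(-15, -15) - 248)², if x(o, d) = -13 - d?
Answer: 60516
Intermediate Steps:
(x(-15, -15) - 248)² = ((-13 - 1*(-15)) - 248)² = ((-13 + 15) - 248)² = (2 - 248)² = (-246)² = 60516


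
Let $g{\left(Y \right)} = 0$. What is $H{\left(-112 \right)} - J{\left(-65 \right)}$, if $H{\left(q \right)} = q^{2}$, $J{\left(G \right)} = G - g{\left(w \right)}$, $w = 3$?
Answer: $12609$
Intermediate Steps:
$J{\left(G \right)} = G$ ($J{\left(G \right)} = G - 0 = G + 0 = G$)
$H{\left(-112 \right)} - J{\left(-65 \right)} = \left(-112\right)^{2} - -65 = 12544 + 65 = 12609$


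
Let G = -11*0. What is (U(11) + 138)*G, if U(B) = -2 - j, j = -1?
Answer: 0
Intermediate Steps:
G = 0
U(B) = -1 (U(B) = -2 - 1*(-1) = -2 + 1 = -1)
(U(11) + 138)*G = (-1 + 138)*0 = 137*0 = 0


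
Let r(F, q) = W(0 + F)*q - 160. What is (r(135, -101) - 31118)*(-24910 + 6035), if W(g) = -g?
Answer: 333011625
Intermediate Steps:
r(F, q) = -160 - F*q (r(F, q) = (-(0 + F))*q - 160 = (-F)*q - 160 = -F*q - 160 = -160 - F*q)
(r(135, -101) - 31118)*(-24910 + 6035) = ((-160 - 1*135*(-101)) - 31118)*(-24910 + 6035) = ((-160 + 13635) - 31118)*(-18875) = (13475 - 31118)*(-18875) = -17643*(-18875) = 333011625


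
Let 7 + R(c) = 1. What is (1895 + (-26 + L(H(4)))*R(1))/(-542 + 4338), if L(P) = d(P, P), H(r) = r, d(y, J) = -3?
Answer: 2069/3796 ≈ 0.54505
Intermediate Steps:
L(P) = -3
R(c) = -6 (R(c) = -7 + 1 = -6)
(1895 + (-26 + L(H(4)))*R(1))/(-542 + 4338) = (1895 + (-26 - 3)*(-6))/(-542 + 4338) = (1895 - 29*(-6))/3796 = (1895 + 174)*(1/3796) = 2069*(1/3796) = 2069/3796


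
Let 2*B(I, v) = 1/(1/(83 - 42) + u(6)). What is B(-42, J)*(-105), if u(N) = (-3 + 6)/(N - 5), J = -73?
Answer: -4305/248 ≈ -17.359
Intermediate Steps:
u(N) = 3/(-5 + N)
B(I, v) = 41/248 (B(I, v) = 1/(2*(1/(83 - 42) + 3/(-5 + 6))) = 1/(2*(1/41 + 3/1)) = 1/(2*(1/41 + 3*1)) = 1/(2*(1/41 + 3)) = 1/(2*(124/41)) = (½)*(41/124) = 41/248)
B(-42, J)*(-105) = (41/248)*(-105) = -4305/248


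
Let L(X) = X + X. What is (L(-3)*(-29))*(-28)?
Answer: -4872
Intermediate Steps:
L(X) = 2*X
(L(-3)*(-29))*(-28) = ((2*(-3))*(-29))*(-28) = -6*(-29)*(-28) = 174*(-28) = -4872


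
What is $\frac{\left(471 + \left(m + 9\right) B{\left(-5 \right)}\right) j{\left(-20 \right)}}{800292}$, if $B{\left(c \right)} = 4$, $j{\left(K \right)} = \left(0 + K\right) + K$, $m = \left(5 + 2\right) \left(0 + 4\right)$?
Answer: $- \frac{6190}{200073} \approx -0.030939$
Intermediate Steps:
$m = 28$ ($m = 7 \cdot 4 = 28$)
$j{\left(K \right)} = 2 K$ ($j{\left(K \right)} = K + K = 2 K$)
$\frac{\left(471 + \left(m + 9\right) B{\left(-5 \right)}\right) j{\left(-20 \right)}}{800292} = \frac{\left(471 + \left(28 + 9\right) 4\right) 2 \left(-20\right)}{800292} = \left(471 + 37 \cdot 4\right) \left(-40\right) \frac{1}{800292} = \left(471 + 148\right) \left(-40\right) \frac{1}{800292} = 619 \left(-40\right) \frac{1}{800292} = \left(-24760\right) \frac{1}{800292} = - \frac{6190}{200073}$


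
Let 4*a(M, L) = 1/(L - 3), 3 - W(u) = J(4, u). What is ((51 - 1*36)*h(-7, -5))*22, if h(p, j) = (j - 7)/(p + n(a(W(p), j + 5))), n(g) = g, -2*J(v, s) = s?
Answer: 9504/17 ≈ 559.06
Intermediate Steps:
J(v, s) = -s/2
W(u) = 3 + u/2 (W(u) = 3 - (-1)*u/2 = 3 + u/2)
a(M, L) = 1/(4*(-3 + L)) (a(M, L) = 1/(4*(L - 3)) = 1/(4*(-3 + L)))
h(p, j) = (-7 + j)/(p + 1/(4*(2 + j))) (h(p, j) = (j - 7)/(p + 1/(4*(-3 + (j + 5)))) = (-7 + j)/(p + 1/(4*(-3 + (5 + j)))) = (-7 + j)/(p + 1/(4*(2 + j))))
((51 - 1*36)*h(-7, -5))*22 = ((51 - 1*36)*(4*(-7 - 5)*(2 - 5)/(1 + 4*(-7)*(2 - 5))))*22 = ((51 - 36)*(4*(-12)*(-3)/(1 + 4*(-7)*(-3))))*22 = (15*(4*(-12)*(-3)/(1 + 84)))*22 = (15*(4*(-12)*(-3)/85))*22 = (15*(4*(1/85)*(-12)*(-3)))*22 = (15*(144/85))*22 = (432/17)*22 = 9504/17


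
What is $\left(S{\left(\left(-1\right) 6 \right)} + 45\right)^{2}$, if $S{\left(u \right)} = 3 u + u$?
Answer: $441$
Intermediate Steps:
$S{\left(u \right)} = 4 u$
$\left(S{\left(\left(-1\right) 6 \right)} + 45\right)^{2} = \left(4 \left(\left(-1\right) 6\right) + 45\right)^{2} = \left(4 \left(-6\right) + 45\right)^{2} = \left(-24 + 45\right)^{2} = 21^{2} = 441$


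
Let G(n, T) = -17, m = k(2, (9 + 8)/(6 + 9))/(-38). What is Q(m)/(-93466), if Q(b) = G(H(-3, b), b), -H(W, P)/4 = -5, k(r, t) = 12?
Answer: 1/5498 ≈ 0.00018188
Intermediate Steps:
H(W, P) = 20 (H(W, P) = -4*(-5) = 20)
m = -6/19 (m = 12/(-38) = 12*(-1/38) = -6/19 ≈ -0.31579)
Q(b) = -17
Q(m)/(-93466) = -17/(-93466) = -17*(-1/93466) = 1/5498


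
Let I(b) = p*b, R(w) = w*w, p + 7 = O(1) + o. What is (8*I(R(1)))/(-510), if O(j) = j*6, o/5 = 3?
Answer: -56/255 ≈ -0.21961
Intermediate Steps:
o = 15 (o = 5*3 = 15)
O(j) = 6*j
p = 14 (p = -7 + (6*1 + 15) = -7 + (6 + 15) = -7 + 21 = 14)
R(w) = w²
I(b) = 14*b
(8*I(R(1)))/(-510) = (8*(14*1²))/(-510) = (8*(14*1))*(-1/510) = (8*14)*(-1/510) = 112*(-1/510) = -56/255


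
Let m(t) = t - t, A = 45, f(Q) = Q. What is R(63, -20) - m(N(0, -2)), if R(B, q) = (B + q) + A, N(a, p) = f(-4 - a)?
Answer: 88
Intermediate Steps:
N(a, p) = -4 - a
m(t) = 0
R(B, q) = 45 + B + q (R(B, q) = (B + q) + 45 = 45 + B + q)
R(63, -20) - m(N(0, -2)) = (45 + 63 - 20) - 1*0 = 88 + 0 = 88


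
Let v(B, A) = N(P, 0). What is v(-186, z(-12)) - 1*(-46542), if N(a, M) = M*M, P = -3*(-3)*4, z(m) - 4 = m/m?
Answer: 46542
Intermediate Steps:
z(m) = 5 (z(m) = 4 + m/m = 4 + 1 = 5)
P = 36 (P = 9*4 = 36)
N(a, M) = M**2
v(B, A) = 0 (v(B, A) = 0**2 = 0)
v(-186, z(-12)) - 1*(-46542) = 0 - 1*(-46542) = 0 + 46542 = 46542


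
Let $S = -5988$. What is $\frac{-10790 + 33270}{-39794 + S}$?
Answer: $- \frac{11240}{22891} \approx -0.49102$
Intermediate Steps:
$\frac{-10790 + 33270}{-39794 + S} = \frac{-10790 + 33270}{-39794 - 5988} = \frac{22480}{-45782} = 22480 \left(- \frac{1}{45782}\right) = - \frac{11240}{22891}$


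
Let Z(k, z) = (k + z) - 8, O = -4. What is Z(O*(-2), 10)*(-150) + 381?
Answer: -1119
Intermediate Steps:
Z(k, z) = -8 + k + z
Z(O*(-2), 10)*(-150) + 381 = (-8 - 4*(-2) + 10)*(-150) + 381 = (-8 + 8 + 10)*(-150) + 381 = 10*(-150) + 381 = -1500 + 381 = -1119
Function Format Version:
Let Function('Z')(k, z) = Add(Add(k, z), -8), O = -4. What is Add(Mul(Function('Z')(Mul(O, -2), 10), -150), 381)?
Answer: -1119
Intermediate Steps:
Function('Z')(k, z) = Add(-8, k, z)
Add(Mul(Function('Z')(Mul(O, -2), 10), -150), 381) = Add(Mul(Add(-8, Mul(-4, -2), 10), -150), 381) = Add(Mul(Add(-8, 8, 10), -150), 381) = Add(Mul(10, -150), 381) = Add(-1500, 381) = -1119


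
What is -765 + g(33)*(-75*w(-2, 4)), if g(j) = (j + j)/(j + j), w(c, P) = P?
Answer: -1065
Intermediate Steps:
g(j) = 1 (g(j) = (2*j)/((2*j)) = (2*j)*(1/(2*j)) = 1)
-765 + g(33)*(-75*w(-2, 4)) = -765 + 1*(-75*4) = -765 + 1*(-300) = -765 - 300 = -1065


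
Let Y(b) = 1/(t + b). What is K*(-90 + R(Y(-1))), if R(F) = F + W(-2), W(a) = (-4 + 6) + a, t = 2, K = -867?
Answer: 77163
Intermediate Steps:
W(a) = 2 + a
Y(b) = 1/(2 + b)
R(F) = F (R(F) = F + (2 - 2) = F + 0 = F)
K*(-90 + R(Y(-1))) = -867*(-90 + 1/(2 - 1)) = -867*(-90 + 1/1) = -867*(-90 + 1) = -867*(-89) = 77163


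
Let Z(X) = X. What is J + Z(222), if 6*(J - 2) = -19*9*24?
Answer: -460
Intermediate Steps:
J = -682 (J = 2 + (-19*9*24)/6 = 2 + (-171*24)/6 = 2 + (⅙)*(-4104) = 2 - 684 = -682)
J + Z(222) = -682 + 222 = -460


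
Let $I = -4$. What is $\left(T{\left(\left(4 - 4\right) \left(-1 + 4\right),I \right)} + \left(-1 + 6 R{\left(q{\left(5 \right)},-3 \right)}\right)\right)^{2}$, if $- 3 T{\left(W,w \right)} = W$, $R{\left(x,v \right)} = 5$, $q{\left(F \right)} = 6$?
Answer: $841$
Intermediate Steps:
$T{\left(W,w \right)} = - \frac{W}{3}$
$\left(T{\left(\left(4 - 4\right) \left(-1 + 4\right),I \right)} + \left(-1 + 6 R{\left(q{\left(5 \right)},-3 \right)}\right)\right)^{2} = \left(- \frac{\left(4 - 4\right) \left(-1 + 4\right)}{3} + \left(-1 + 6 \cdot 5\right)\right)^{2} = \left(- \frac{0 \cdot 3}{3} + \left(-1 + 30\right)\right)^{2} = \left(\left(- \frac{1}{3}\right) 0 + 29\right)^{2} = \left(0 + 29\right)^{2} = 29^{2} = 841$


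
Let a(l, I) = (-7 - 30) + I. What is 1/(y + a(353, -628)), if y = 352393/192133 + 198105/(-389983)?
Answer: -74928603739/49728156715081 ≈ -0.0015068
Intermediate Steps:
a(l, I) = -37 + I
y = 99364771354/74928603739 (y = 352393*(1/192133) + 198105*(-1/389983) = 352393/192133 - 198105/389983 = 99364771354/74928603739 ≈ 1.3261)
1/(y + a(353, -628)) = 1/(99364771354/74928603739 + (-37 - 628)) = 1/(99364771354/74928603739 - 665) = 1/(-49728156715081/74928603739) = -74928603739/49728156715081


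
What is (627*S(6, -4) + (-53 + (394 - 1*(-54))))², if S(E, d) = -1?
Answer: 53824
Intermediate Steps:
(627*S(6, -4) + (-53 + (394 - 1*(-54))))² = (627*(-1) + (-53 + (394 - 1*(-54))))² = (-627 + (-53 + (394 + 54)))² = (-627 + (-53 + 448))² = (-627 + 395)² = (-232)² = 53824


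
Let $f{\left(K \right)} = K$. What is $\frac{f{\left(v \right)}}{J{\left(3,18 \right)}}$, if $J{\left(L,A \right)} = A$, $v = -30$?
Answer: $- \frac{5}{3} \approx -1.6667$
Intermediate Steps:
$\frac{f{\left(v \right)}}{J{\left(3,18 \right)}} = - \frac{30}{18} = \left(-30\right) \frac{1}{18} = - \frac{5}{3}$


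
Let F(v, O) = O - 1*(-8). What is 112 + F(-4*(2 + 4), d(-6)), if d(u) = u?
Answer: 114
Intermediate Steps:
F(v, O) = 8 + O (F(v, O) = O + 8 = 8 + O)
112 + F(-4*(2 + 4), d(-6)) = 112 + (8 - 6) = 112 + 2 = 114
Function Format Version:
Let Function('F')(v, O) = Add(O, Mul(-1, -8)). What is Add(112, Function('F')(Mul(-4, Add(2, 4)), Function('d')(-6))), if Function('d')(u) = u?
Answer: 114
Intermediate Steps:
Function('F')(v, O) = Add(8, O) (Function('F')(v, O) = Add(O, 8) = Add(8, O))
Add(112, Function('F')(Mul(-4, Add(2, 4)), Function('d')(-6))) = Add(112, Add(8, -6)) = Add(112, 2) = 114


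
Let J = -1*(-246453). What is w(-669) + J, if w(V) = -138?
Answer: 246315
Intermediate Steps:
J = 246453
w(-669) + J = -138 + 246453 = 246315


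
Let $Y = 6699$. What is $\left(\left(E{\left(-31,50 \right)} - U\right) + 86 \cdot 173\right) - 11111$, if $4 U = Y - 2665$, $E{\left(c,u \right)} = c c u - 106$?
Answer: $\frac{101405}{2} \approx 50703.0$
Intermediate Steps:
$E{\left(c,u \right)} = -106 + u c^{2}$ ($E{\left(c,u \right)} = c^{2} u - 106 = u c^{2} - 106 = -106 + u c^{2}$)
$U = \frac{2017}{2}$ ($U = \frac{6699 - 2665}{4} = \frac{1}{4} \cdot 4034 = \frac{2017}{2} \approx 1008.5$)
$\left(\left(E{\left(-31,50 \right)} - U\right) + 86 \cdot 173\right) - 11111 = \left(\left(\left(-106 + 50 \left(-31\right)^{2}\right) - \frac{2017}{2}\right) + 86 \cdot 173\right) - 11111 = \left(\left(\left(-106 + 50 \cdot 961\right) - \frac{2017}{2}\right) + 14878\right) - 11111 = \left(\left(\left(-106 + 48050\right) - \frac{2017}{2}\right) + 14878\right) - 11111 = \left(\left(47944 - \frac{2017}{2}\right) + 14878\right) - 11111 = \left(\frac{93871}{2} + 14878\right) - 11111 = \frac{123627}{2} - 11111 = \frac{101405}{2}$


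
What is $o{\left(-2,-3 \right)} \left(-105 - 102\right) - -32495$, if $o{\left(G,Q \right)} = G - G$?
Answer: $32495$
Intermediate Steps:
$o{\left(G,Q \right)} = 0$
$o{\left(-2,-3 \right)} \left(-105 - 102\right) - -32495 = 0 \left(-105 - 102\right) - -32495 = 0 \left(-207\right) + 32495 = 0 + 32495 = 32495$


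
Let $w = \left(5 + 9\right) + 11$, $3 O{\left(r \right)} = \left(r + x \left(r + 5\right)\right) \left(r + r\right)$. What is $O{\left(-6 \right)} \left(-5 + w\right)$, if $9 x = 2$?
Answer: $\frac{4480}{9} \approx 497.78$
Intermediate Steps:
$x = \frac{2}{9}$ ($x = \frac{1}{9} \cdot 2 = \frac{2}{9} \approx 0.22222$)
$O{\left(r \right)} = \frac{2 r \left(\frac{10}{9} + \frac{11 r}{9}\right)}{3}$ ($O{\left(r \right)} = \frac{\left(r + \frac{2 \left(r + 5\right)}{9}\right) \left(r + r\right)}{3} = \frac{\left(r + \frac{2 \left(5 + r\right)}{9}\right) 2 r}{3} = \frac{\left(r + \left(\frac{10}{9} + \frac{2 r}{9}\right)\right) 2 r}{3} = \frac{\left(\frac{10}{9} + \frac{11 r}{9}\right) 2 r}{3} = \frac{2 r \left(\frac{10}{9} + \frac{11 r}{9}\right)}{3}$)
$w = 25$ ($w = 14 + 11 = 25$)
$O{\left(-6 \right)} \left(-5 + w\right) = \frac{2}{27} \left(-6\right) \left(10 + 11 \left(-6\right)\right) \left(-5 + 25\right) = \frac{2}{27} \left(-6\right) \left(10 - 66\right) 20 = \frac{2}{27} \left(-6\right) \left(-56\right) 20 = \frac{224}{9} \cdot 20 = \frac{4480}{9}$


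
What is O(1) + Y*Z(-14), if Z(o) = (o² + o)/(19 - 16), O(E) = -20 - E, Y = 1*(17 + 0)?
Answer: 3031/3 ≈ 1010.3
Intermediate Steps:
Y = 17 (Y = 1*17 = 17)
Z(o) = o/3 + o²/3 (Z(o) = (o + o²)/3 = (o + o²)*(⅓) = o/3 + o²/3)
O(1) + Y*Z(-14) = (-20 - 1*1) + 17*((⅓)*(-14)*(1 - 14)) = (-20 - 1) + 17*((⅓)*(-14)*(-13)) = -21 + 17*(182/3) = -21 + 3094/3 = 3031/3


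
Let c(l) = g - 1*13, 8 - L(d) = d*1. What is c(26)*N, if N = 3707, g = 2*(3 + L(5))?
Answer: -3707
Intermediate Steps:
L(d) = 8 - d
g = 12 (g = 2*(3 + (8 - 1*5)) = 2*(3 + (8 - 5)) = 2*(3 + 3) = 2*6 = 12)
c(l) = -1 (c(l) = 12 - 1*13 = 12 - 13 = -1)
c(26)*N = -1*3707 = -3707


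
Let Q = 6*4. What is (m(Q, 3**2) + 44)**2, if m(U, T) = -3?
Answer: 1681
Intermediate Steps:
Q = 24
(m(Q, 3**2) + 44)**2 = (-3 + 44)**2 = 41**2 = 1681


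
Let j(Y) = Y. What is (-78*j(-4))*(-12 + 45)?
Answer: 10296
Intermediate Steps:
(-78*j(-4))*(-12 + 45) = (-78*(-4))*(-12 + 45) = 312*33 = 10296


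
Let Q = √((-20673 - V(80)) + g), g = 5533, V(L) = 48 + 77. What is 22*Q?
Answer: 22*I*√15265 ≈ 2718.1*I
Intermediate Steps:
V(L) = 125
Q = I*√15265 (Q = √((-20673 - 1*125) + 5533) = √((-20673 - 125) + 5533) = √(-20798 + 5533) = √(-15265) = I*√15265 ≈ 123.55*I)
22*Q = 22*(I*√15265) = 22*I*√15265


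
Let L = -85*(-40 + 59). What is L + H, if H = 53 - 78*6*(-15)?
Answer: 5458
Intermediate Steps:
L = -1615 (L = -85*19 = -1615)
H = 7073 (H = 53 - 13*36*(-15) = 53 - 468*(-15) = 53 + 7020 = 7073)
L + H = -1615 + 7073 = 5458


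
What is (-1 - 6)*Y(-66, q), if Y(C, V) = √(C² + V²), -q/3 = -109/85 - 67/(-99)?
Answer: -14*√8574771529/2805 ≈ -462.17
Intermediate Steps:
q = 5096/2805 (q = -3*(-109/85 - 67/(-99)) = -3*(-109*1/85 - 67*(-1/99)) = -3*(-109/85 + 67/99) = -3*(-5096/8415) = 5096/2805 ≈ 1.8168)
(-1 - 6)*Y(-66, q) = (-1 - 6)*√((-66)² + (5096/2805)²) = -7*√(4356 + 25969216/7868025) = -14*√8574771529/2805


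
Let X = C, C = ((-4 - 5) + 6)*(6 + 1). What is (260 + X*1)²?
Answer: 57121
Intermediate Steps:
C = -21 (C = (-9 + 6)*7 = -3*7 = -21)
X = -21
(260 + X*1)² = (260 - 21*1)² = (260 - 21)² = 239² = 57121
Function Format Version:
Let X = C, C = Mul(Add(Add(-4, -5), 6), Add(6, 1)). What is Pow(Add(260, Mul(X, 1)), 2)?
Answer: 57121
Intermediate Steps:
C = -21 (C = Mul(Add(-9, 6), 7) = Mul(-3, 7) = -21)
X = -21
Pow(Add(260, Mul(X, 1)), 2) = Pow(Add(260, Mul(-21, 1)), 2) = Pow(Add(260, -21), 2) = Pow(239, 2) = 57121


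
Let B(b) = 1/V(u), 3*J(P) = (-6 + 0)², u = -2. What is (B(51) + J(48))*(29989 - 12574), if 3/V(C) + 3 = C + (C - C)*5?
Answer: 179955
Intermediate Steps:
J(P) = 12 (J(P) = (-6 + 0)²/3 = (⅓)*(-6)² = (⅓)*36 = 12)
V(C) = 3/(-3 + C) (V(C) = 3/(-3 + (C + (C - C)*5)) = 3/(-3 + (C + 0*5)) = 3/(-3 + (C + 0)) = 3/(-3 + C))
B(b) = -5/3 (B(b) = 1/(3/(-3 - 2)) = 1/(3/(-5)) = 1/(3*(-⅕)) = 1/(-⅗) = -5/3)
(B(51) + J(48))*(29989 - 12574) = (-5/3 + 12)*(29989 - 12574) = (31/3)*17415 = 179955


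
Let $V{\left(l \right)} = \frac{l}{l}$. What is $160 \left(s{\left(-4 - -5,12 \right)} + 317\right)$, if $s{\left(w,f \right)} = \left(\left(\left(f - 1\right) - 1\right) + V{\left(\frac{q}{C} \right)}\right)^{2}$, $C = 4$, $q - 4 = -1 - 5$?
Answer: $70080$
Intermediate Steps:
$q = -2$ ($q = 4 - 6 = -2$)
$V{\left(l \right)} = 1$
$s{\left(w,f \right)} = \left(-1 + f\right)^{2}$ ($s{\left(w,f \right)} = \left(\left(\left(f - 1\right) - 1\right) + 1\right)^{2} = \left(\left(\left(-1 + f\right) - 1\right) + 1\right)^{2} = \left(\left(-2 + f\right) + 1\right)^{2} = \left(-1 + f\right)^{2}$)
$160 \left(s{\left(-4 - -5,12 \right)} + 317\right) = 160 \left(\left(-1 + 12\right)^{2} + 317\right) = 160 \left(11^{2} + 317\right) = 160 \left(121 + 317\right) = 160 \cdot 438 = 70080$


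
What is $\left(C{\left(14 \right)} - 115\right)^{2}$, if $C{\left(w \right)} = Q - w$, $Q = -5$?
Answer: $17956$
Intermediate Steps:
$C{\left(w \right)} = -5 - w$
$\left(C{\left(14 \right)} - 115\right)^{2} = \left(\left(-5 - 14\right) - 115\right)^{2} = \left(-19 - 115\right)^{2} = \left(-134\right)^{2} = 17956$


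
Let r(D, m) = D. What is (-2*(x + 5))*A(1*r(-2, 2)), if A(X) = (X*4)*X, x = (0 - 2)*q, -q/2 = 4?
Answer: -672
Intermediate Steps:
q = -8 (q = -2*4 = -8)
x = 16 (x = (0 - 2)*(-8) = -2*(-8) = 16)
A(X) = 4*X**2 (A(X) = (4*X)*X = 4*X**2)
(-2*(x + 5))*A(1*r(-2, 2)) = (-2*(16 + 5))*(4*(1*(-2))**2) = (-2*21)*(4*(-2)**2) = -168*4 = -42*16 = -672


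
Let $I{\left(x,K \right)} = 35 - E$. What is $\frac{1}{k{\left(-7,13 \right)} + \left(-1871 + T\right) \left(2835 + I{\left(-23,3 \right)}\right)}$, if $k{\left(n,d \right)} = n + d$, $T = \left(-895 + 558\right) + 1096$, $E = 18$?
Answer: $- \frac{1}{3171418} \approx -3.1532 \cdot 10^{-7}$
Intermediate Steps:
$I{\left(x,K \right)} = 17$ ($I{\left(x,K \right)} = 35 - 18 = 17$)
$T = 759$ ($T = -337 + 1096 = 759$)
$k{\left(n,d \right)} = d + n$
$\frac{1}{k{\left(-7,13 \right)} + \left(-1871 + T\right) \left(2835 + I{\left(-23,3 \right)}\right)} = \frac{1}{\left(13 - 7\right) + \left(-1871 + 759\right) \left(2835 + 17\right)} = \frac{1}{6 - 3171424} = \frac{1}{-3171418} = - \frac{1}{3171418}$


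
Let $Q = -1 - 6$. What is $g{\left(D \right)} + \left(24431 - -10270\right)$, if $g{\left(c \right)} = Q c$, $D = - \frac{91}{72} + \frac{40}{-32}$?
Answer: $\frac{2499739}{72} \approx 34719.0$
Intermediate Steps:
$Q = -7$ ($Q = -1 - 6 = -7$)
$D = - \frac{181}{72}$ ($D = \left(-91\right) \frac{1}{72} + 40 \left(- \frac{1}{32}\right) = - \frac{91}{72} - \frac{5}{4} = - \frac{181}{72} \approx -2.5139$)
$g{\left(c \right)} = - 7 c$
$g{\left(D \right)} + \left(24431 - -10270\right) = \left(-7\right) \left(- \frac{181}{72}\right) + \left(24431 - -10270\right) = \frac{1267}{72} + \left(24431 + 10270\right) = \frac{1267}{72} + 34701 = \frac{2499739}{72}$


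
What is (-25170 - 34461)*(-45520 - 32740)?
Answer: 4666722060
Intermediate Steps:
(-25170 - 34461)*(-45520 - 32740) = -59631*(-78260) = 4666722060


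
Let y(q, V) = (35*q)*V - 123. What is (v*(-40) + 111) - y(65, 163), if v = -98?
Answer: -366671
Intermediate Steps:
y(q, V) = -123 + 35*V*q (y(q, V) = 35*V*q - 123 = -123 + 35*V*q)
(v*(-40) + 111) - y(65, 163) = (-98*(-40) + 111) - (-123 + 35*163*65) = (3920 + 111) - (-123 + 370825) = 4031 - 1*370702 = 4031 - 370702 = -366671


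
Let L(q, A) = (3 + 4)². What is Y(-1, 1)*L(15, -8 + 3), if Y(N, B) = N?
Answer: -49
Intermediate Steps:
L(q, A) = 49 (L(q, A) = 7² = 49)
Y(-1, 1)*L(15, -8 + 3) = -1*49 = -49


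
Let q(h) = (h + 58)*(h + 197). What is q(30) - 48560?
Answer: -28584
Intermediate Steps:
q(h) = (58 + h)*(197 + h)
q(30) - 48560 = (11426 + 30² + 255*30) - 48560 = (11426 + 900 + 7650) - 48560 = 19976 - 48560 = -28584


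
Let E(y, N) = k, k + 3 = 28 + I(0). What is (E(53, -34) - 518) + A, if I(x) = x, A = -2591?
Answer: -3084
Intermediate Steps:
k = 25 (k = -3 + (28 + 0) = -3 + 28 = 25)
E(y, N) = 25
(E(53, -34) - 518) + A = (25 - 518) - 2591 = -493 - 2591 = -3084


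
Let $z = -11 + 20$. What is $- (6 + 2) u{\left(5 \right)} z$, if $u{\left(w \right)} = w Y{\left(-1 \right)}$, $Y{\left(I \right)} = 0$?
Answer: $0$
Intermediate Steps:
$u{\left(w \right)} = 0$ ($u{\left(w \right)} = w 0 = 0$)
$z = 9$
$- (6 + 2) u{\left(5 \right)} z = - (6 + 2) 0 \cdot 9 = \left(-1\right) 8 \cdot 0 \cdot 9 = \left(-8\right) 0 \cdot 9 = 0 \cdot 9 = 0$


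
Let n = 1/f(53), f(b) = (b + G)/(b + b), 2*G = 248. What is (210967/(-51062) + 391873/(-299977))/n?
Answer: -14743226838645/1623647110844 ≈ -9.0803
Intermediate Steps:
G = 124 (G = (½)*248 = 124)
f(b) = (124 + b)/(2*b) (f(b) = (b + 124)/(b + b) = (124 + b)/((2*b)) = (124 + b)*(1/(2*b)) = (124 + b)/(2*b))
n = 106/177 (n = 1/((½)*(124 + 53)/53) = 1/((½)*(1/53)*177) = 1/(177/106) = 106/177 ≈ 0.59887)
(210967/(-51062) + 391873/(-299977))/n = (210967/(-51062) + 391873/(-299977))/(106/177) = (210967*(-1/51062) + 391873*(-1/299977))*(177/106) = (-210967/51062 - 391873/299977)*(177/106) = -83295066885/15317425574*177/106 = -14743226838645/1623647110844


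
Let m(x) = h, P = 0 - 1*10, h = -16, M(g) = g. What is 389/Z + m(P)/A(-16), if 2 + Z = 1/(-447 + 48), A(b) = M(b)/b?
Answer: -167995/799 ≈ -210.26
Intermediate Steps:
A(b) = 1 (A(b) = b/b = 1)
P = -10 (P = 0 - 10 = -10)
m(x) = -16
Z = -799/399 (Z = -2 + 1/(-447 + 48) = -2 + 1/(-399) = -2 - 1/399 = -799/399 ≈ -2.0025)
389/Z + m(P)/A(-16) = 389/(-799/399) - 16/1 = 389*(-399/799) - 16*1 = -155211/799 - 16 = -167995/799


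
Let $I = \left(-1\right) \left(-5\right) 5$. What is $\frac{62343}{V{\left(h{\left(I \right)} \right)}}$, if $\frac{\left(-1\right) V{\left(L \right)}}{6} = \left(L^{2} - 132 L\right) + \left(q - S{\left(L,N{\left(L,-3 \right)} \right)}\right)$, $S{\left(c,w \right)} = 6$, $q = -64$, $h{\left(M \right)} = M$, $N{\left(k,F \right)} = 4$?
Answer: $\frac{2309}{610} \approx 3.7852$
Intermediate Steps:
$I = 25$ ($I = 5 \cdot 5 = 25$)
$V{\left(L \right)} = 420 - 6 L^{2} + 792 L$ ($V{\left(L \right)} = - 6 \left(\left(L^{2} - 132 L\right) - 70\right) = - 6 \left(-70 + L^{2} - 132 L\right) = 420 - 6 L^{2} + 792 L$)
$\frac{62343}{V{\left(h{\left(I \right)} \right)}} = \frac{62343}{420 - 6 \cdot 25^{2} + 792 \cdot 25} = \frac{62343}{420 - 3750 + 19800} = \frac{62343}{16470} = 62343 \cdot \frac{1}{16470} = \frac{2309}{610}$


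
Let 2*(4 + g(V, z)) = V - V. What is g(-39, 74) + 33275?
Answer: 33271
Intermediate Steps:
g(V, z) = -4 (g(V, z) = -4 + (V - V)/2 = -4 + (½)*0 = -4 + 0 = -4)
g(-39, 74) + 33275 = -4 + 33275 = 33271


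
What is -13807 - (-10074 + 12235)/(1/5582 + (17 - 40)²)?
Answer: -40782463055/2952879 ≈ -13811.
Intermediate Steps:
-13807 - (-10074 + 12235)/(1/5582 + (17 - 40)²) = -13807 - 2161/(1/5582 + (-23)²) = -13807 - 2161/(1/5582 + 529) = -13807 - 2161/2952879/5582 = -13807 - 2161*5582/2952879 = -13807 - 1*12062702/2952879 = -13807 - 12062702/2952879 = -40782463055/2952879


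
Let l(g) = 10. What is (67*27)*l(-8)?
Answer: 18090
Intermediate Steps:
(67*27)*l(-8) = (67*27)*10 = 1809*10 = 18090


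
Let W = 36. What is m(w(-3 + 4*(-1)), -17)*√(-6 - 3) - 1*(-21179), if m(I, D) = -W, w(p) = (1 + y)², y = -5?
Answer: 21179 - 108*I ≈ 21179.0 - 108.0*I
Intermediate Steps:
w(p) = 16 (w(p) = (1 - 5)² = (-4)² = 16)
m(I, D) = -36 (m(I, D) = -1*36 = -36)
m(w(-3 + 4*(-1)), -17)*√(-6 - 3) - 1*(-21179) = -36*√(-6 - 3) - 1*(-21179) = -108*I + 21179 = 21179 - 108*I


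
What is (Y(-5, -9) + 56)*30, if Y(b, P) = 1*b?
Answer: 1530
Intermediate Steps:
Y(b, P) = b
(Y(-5, -9) + 56)*30 = (-5 + 56)*30 = 51*30 = 1530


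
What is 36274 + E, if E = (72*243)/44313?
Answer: 535809086/14771 ≈ 36274.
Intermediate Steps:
E = 5832/14771 (E = 17496*(1/44313) = 5832/14771 ≈ 0.39483)
36274 + E = 36274 + 5832/14771 = 535809086/14771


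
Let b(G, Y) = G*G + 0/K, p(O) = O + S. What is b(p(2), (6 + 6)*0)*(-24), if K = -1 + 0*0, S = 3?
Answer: -600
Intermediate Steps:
p(O) = 3 + O (p(O) = O + 3 = 3 + O)
K = -1 (K = -1 + 0 = -1)
b(G, Y) = G² (b(G, Y) = G*G + 0/(-1) = G² + 0*(-1) = G² + 0 = G²)
b(p(2), (6 + 6)*0)*(-24) = (3 + 2)²*(-24) = 5²*(-24) = 25*(-24) = -600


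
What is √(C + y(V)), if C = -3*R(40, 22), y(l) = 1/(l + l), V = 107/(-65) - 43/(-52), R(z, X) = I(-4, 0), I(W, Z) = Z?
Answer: I*√27690/213 ≈ 0.78124*I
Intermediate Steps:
R(z, X) = 0
V = -213/260 (V = 107*(-1/65) - 43*(-1/52) = -107/65 + 43/52 = -213/260 ≈ -0.81923)
y(l) = 1/(2*l)
C = 0 (C = -3*0 = 0)
√(C + y(V)) = √(0 + 1/(2*(-213/260))) = √(0 + (½)*(-260/213)) = √(0 - 130/213) = √(-130/213) = I*√27690/213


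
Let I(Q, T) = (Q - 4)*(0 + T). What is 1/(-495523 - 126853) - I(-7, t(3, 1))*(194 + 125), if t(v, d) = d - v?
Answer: -4367834769/622376 ≈ -7018.0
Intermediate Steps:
I(Q, T) = T*(-4 + Q) (I(Q, T) = (-4 + Q)*T = T*(-4 + Q))
1/(-495523 - 126853) - I(-7, t(3, 1))*(194 + 125) = 1/(-495523 - 126853) - (1 - 1*3)*(-4 - 7)*(194 + 125) = 1/(-622376) - (1 - 3)*(-11)*319 = -1/622376 - (-2*(-11))*319 = -1/622376 - 22*319 = -1/622376 - 1*7018 = -1/622376 - 7018 = -4367834769/622376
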